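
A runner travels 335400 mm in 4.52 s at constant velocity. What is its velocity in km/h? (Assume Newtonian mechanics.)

d = 335400 mm × 0.001 = 335.4 m
v = d / t = 335.4 / 4.52 = 74.2035 m/s
v = 74.2035 m/s / 0.2777777777777778 = 267.1 km/h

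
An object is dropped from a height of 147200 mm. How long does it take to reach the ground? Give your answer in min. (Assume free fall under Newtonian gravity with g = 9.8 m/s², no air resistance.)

h = 147200 mm × 0.001 = 147.2 m
t = √(2h/g) = √(2 × 147.2 / 9.8) = 5.48095 s
t = 5.48095 s / 60.0 = 0.09135 min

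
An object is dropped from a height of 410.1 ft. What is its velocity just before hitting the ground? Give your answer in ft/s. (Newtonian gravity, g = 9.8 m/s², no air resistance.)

h = 410.1 ft × 0.3048 = 124.998 m
v = √(2gh) = √(2 × 9.8 × 124.998) = 49.4971 m/s
v = 49.4971 m/s / 0.3048 = 162.4 ft/s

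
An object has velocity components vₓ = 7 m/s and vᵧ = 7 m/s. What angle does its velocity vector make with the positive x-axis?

θ = arctan(vᵧ/vₓ) = arctan(7/7) = 45.0°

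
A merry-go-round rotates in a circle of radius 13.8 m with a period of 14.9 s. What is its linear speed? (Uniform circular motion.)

v = 2πr/T = 2π×13.8/14.9 = 5.82 m/s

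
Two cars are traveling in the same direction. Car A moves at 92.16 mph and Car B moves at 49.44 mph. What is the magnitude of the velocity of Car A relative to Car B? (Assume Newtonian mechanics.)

v_rel = |v_A - v_B| = |92.16 - 49.44| = 42.72 mph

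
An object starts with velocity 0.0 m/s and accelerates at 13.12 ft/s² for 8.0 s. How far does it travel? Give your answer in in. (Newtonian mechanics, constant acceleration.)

a = 13.12 ft/s² × 0.3048 = 3.99898 m/s²
d = v₀ × t + ½ × a × t² = 0.0 × 8.0 + 0.5 × 3.99898 × 8.0² = 127.967 m
d = 127.967 m / 0.0254 = 5038 in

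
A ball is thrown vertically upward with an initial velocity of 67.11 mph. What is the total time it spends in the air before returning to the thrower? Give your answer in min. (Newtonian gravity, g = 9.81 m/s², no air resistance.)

v₀ = 67.11 mph × 0.44704 = 30.0009 m/s
t_total = 2 × v₀ / g = 2 × 30.0009 / 9.81 = 6.11639 s
t_total = 6.11639 s / 60.0 = 0.1019 min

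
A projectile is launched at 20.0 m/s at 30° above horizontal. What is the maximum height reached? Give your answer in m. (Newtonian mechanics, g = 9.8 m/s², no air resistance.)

H = v₀² × sin²(θ) / (2g) = 20.0² × sin(30°)² / (2 × 9.8) = 400.0 × 0.25 / 19.6 = 5.102 m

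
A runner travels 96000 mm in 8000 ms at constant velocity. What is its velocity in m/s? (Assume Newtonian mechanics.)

d = 96000 mm × 0.001 = 96.0 m
t = 8000 ms × 0.001 = 8.0 s
v = d / t = 96.0 / 8.0 = 12.0 m/s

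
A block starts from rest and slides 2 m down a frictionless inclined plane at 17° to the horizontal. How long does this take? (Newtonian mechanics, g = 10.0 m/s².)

a = g sin(θ) = 10.0 × sin(17°) = 2.9237 m/s²
t = √(2d/a) = √(2 × 2 / 2.9237) = 1.17 s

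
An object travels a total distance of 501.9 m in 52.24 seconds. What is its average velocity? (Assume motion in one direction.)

v_avg = Δd / Δt = 501.9 / 52.24 = 9.61 m/s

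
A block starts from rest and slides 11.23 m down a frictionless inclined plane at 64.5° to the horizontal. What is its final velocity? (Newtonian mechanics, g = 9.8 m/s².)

a = g sin(θ) = 9.8 × sin(64.5°) = 8.8453 m/s²
v = √(2ad) = √(2 × 8.8453 × 11.23) = 14.09 m/s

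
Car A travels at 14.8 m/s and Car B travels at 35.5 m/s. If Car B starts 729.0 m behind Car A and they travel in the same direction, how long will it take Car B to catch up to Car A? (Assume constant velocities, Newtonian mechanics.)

Relative speed: v_rel = 35.5 - 14.8 = 20.7 m/s
Time to catch: t = d₀/v_rel = 729.0/20.7 = 35.22 s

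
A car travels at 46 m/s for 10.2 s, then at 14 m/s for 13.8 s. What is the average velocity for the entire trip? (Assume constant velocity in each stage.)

d₁ = v₁t₁ = 46 × 10.2 = 469.2 m
d₂ = v₂t₂ = 14 × 13.8 = 193.2 m
d_total = 662.4 m, t_total = 24.0 s
v_avg = d_total/t_total = 662.4/24.0 = 27.6 m/s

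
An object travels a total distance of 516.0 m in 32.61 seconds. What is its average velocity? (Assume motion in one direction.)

v_avg = Δd / Δt = 516.0 / 32.61 = 15.82 m/s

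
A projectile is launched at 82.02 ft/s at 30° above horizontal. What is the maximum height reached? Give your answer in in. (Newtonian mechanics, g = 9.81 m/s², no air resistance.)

v₀ = 82.02 ft/s × 0.3048 = 24.9997 m/s
H = v₀² × sin²(θ) / (2g) = 24.9997² × sin(30°)² / (2 × 9.81) = 624.985 × 0.25 / 19.62 = 7.96362 m
H = 7.96362 m / 0.0254 = 313.5 in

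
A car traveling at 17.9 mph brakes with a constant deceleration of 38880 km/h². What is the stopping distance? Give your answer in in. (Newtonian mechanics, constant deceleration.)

v₀ = 17.9 mph × 0.44704 = 8.00202 m/s
a = 38880 km/h² × 7.716049382716049e-05 = 3.0 m/s²
d = v₀² / (2a) = 8.00202² / (2 × 3.0) = 64.0323 / 6.0 = 10.6721 m
d = 10.6721 m / 0.0254 = 420.2 in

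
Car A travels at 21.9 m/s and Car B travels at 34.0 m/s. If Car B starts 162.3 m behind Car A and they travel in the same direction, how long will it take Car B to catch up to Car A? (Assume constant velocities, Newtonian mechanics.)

Relative speed: v_rel = 34.0 - 21.9 = 12.1 m/s
Time to catch: t = d₀/v_rel = 162.3/12.1 = 13.41 s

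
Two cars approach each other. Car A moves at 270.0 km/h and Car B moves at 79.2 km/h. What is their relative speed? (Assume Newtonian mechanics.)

v_rel = v_A + v_B = 270.0 + 79.2 = 349.2 km/h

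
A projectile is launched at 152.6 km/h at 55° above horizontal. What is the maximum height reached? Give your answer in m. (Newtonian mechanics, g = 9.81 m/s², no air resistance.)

v₀ = 152.6 km/h × 0.2777777777777778 = 42.3889 m/s
H = v₀² × sin²(θ) / (2g) = 42.3889² × sin(55°)² / (2 × 9.81) = 1796.82 × 0.67101 / 19.62 = 61.45 m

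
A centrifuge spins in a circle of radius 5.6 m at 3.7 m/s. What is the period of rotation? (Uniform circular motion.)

T = 2πr/v = 2π×5.6/3.7 = 9.51 s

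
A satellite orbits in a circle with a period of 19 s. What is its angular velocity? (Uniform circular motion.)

ω = 2π/T = 2π/19 = 0.3307 rad/s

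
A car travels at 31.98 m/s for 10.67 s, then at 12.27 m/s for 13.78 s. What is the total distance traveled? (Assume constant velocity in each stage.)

d₁ = v₁t₁ = 31.98 × 10.67 = 341.2266 m
d₂ = v₂t₂ = 12.27 × 13.78 = 169.0806 m
d_total = 341.2266 + 169.0806 = 510.31 m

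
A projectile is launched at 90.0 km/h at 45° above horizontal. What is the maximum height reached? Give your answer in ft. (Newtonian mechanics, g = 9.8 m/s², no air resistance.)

v₀ = 90.0 km/h × 0.2777777777777778 = 25.0 m/s
H = v₀² × sin²(θ) / (2g) = 25.0² × sin(45°)² / (2 × 9.8) = 625.0 × 0.5 / 19.6 = 15.9439 m
H = 15.9439 m / 0.3048 = 52.31 ft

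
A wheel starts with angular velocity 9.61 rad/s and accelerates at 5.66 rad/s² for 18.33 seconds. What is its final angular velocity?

ω = ω₀ + αt = 9.61 + 5.66 × 18.33 = 113.36 rad/s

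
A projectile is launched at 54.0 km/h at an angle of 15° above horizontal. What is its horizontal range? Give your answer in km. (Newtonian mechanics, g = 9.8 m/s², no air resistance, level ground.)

v₀ = 54.0 km/h × 0.2777777777777778 = 15.0 m/s
R = v₀² × sin(2θ) / g = 15.0² × sin(2 × 15°) / 9.8 = 225.0 × 0.5 / 9.8 = 11.4796 m
R = 11.4796 m / 1000.0 = 0.01148 km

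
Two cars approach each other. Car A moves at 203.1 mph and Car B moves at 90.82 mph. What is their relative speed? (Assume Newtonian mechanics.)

v_rel = v_A + v_B = 203.1 + 90.82 = 293.92 mph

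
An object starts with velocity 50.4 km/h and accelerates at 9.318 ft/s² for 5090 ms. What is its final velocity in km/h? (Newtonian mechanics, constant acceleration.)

v₀ = 50.4 km/h × 0.2777777777777778 = 14.0 m/s
a = 9.318 ft/s² × 0.3048 = 2.84013 m/s²
t = 5090 ms × 0.001 = 5.09 s
v = v₀ + a × t = 14.0 + 2.84013 × 5.09 = 28.4563 m/s
v = 28.4563 m/s / 0.2777777777777778 = 102.4 km/h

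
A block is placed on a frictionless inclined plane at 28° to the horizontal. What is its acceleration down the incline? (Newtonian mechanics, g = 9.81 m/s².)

a = g sin(θ) = 9.81 × sin(28°) = 9.81 × 0.4695 = 4.61 m/s²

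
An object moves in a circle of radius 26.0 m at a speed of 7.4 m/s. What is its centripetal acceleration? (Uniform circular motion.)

a_c = v²/r = 7.4²/26.0 = 54.76/26.0 = 2.11 m/s²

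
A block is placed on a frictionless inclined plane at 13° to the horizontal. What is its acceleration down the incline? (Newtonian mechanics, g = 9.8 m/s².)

a = g sin(θ) = 9.8 × sin(13°) = 9.8 × 0.22495 = 2.2 m/s²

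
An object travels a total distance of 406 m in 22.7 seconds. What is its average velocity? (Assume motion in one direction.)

v_avg = Δd / Δt = 406 / 22.7 = 17.89 m/s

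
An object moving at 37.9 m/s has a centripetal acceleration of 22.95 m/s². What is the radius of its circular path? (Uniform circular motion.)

r = v²/a_c = 37.9²/22.95 = 62.59 m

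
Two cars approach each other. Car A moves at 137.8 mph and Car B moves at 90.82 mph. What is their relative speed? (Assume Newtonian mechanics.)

v_rel = v_A + v_B = 137.8 + 90.82 = 228.62 mph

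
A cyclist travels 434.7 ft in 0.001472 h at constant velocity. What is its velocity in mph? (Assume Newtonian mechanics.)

d = 434.7 ft × 0.3048 = 132.497 m
t = 0.001472 h × 3600.0 = 5.2992 s
v = d / t = 132.497 / 5.2992 = 25.0032 m/s
v = 25.0032 m/s / 0.44704 = 55.93 mph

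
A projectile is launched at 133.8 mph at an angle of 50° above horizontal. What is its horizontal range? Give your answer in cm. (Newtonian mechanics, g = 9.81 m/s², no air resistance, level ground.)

v₀ = 133.8 mph × 0.44704 = 59.814 m/s
R = v₀² × sin(2θ) / g = 59.814² × sin(2 × 50°) / 9.81 = 3577.71 × 0.984808 / 9.81 = 359.16 m
R = 359.16 m / 0.01 = 35920 cm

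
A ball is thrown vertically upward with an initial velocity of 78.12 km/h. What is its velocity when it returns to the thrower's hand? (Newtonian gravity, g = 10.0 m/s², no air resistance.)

By conservation of energy (no air resistance), the ball returns to the throw height with the same speed as launch, but directed downward.
|v_ground| = v₀ = 78.12 km/h
v_ground = 78.12 km/h (downward)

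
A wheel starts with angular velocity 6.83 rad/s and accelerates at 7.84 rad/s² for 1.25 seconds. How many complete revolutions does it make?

θ = ω₀t + ½αt² = 6.83×1.25 + ½×7.84×1.25² = 14.6625 rad
Total revolutions = θ/(2π) = 14.6625/(2π) = 2.33
Complete revolutions = ⌊2.33⌋ = 2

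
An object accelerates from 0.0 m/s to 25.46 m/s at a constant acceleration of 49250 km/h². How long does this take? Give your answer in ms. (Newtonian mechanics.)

a = 49250 km/h² × 7.716049382716049e-05 = 3.80015 m/s²
t = (v - v₀) / a = (25.46 - 0.0) / 3.80015 = 6.69974 s
t = 6.69974 s / 0.001 = 6700 ms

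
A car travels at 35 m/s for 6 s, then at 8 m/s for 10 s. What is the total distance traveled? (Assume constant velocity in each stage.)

d₁ = v₁t₁ = 35 × 6 = 210 m
d₂ = v₂t₂ = 8 × 10 = 80 m
d_total = 210 + 80 = 290 m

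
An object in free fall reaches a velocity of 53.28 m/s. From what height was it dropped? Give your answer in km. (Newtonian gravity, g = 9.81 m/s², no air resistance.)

h = v² / (2g) = 53.28² / (2 × 9.81) = 144.687 m
h = 144.687 m / 1000.0 = 0.1447 km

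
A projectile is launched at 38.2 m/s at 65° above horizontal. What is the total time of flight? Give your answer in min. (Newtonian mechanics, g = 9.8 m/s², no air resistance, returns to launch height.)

T = 2 × v₀ × sin(θ) / g = 2 × 38.2 × sin(65°) / 9.8 = 2 × 38.2 × 0.906308 / 9.8 = 7.0655 s
T = 7.0655 s / 60.0 = 0.1178 min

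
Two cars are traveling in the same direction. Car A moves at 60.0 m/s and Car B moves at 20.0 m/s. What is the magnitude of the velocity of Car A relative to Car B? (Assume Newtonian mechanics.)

v_rel = |v_A - v_B| = |60.0 - 20.0| = 40.0 m/s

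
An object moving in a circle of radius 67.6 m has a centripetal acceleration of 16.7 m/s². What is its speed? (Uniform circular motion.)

v = √(a_c × r) = √(16.7 × 67.6) = 33.6 m/s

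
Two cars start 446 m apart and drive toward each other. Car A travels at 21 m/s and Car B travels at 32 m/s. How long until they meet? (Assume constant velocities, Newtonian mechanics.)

Combined speed: v_combined = 21 + 32 = 53 m/s
Time to meet: t = d/v_combined = 446/53 = 8.42 s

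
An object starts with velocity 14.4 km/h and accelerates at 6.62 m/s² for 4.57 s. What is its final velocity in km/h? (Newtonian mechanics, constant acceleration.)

v₀ = 14.4 km/h × 0.2777777777777778 = 4.0 m/s
v = v₀ + a × t = 4.0 + 6.62 × 4.57 = 34.2534 m/s
v = 34.2534 m/s / 0.2777777777777778 = 123.3 km/h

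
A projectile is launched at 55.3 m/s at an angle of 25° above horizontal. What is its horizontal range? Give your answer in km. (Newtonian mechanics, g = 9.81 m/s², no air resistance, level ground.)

R = v₀² × sin(2θ) / g = 55.3² × sin(2 × 25°) / 9.81 = 3058.09 × 0.766044 / 9.81 = 238.8 m
R = 238.8 m / 1000.0 = 0.2388 km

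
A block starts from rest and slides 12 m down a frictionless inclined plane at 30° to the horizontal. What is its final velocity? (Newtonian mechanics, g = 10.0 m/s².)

a = g sin(θ) = 10.0 × sin(30°) = 5.0 m/s²
v = √(2ad) = √(2 × 5.0 × 12) = 10.95 m/s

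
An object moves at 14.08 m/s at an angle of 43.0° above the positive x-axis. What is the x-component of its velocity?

vₓ = v cos(θ) = 14.08 × cos(43.0°) = 10.3 m/s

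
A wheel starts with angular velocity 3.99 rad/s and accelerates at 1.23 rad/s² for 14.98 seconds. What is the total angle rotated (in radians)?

θ = ω₀t + ½αt² = 3.99×14.98 + ½×1.23×14.98² = 197.78 rad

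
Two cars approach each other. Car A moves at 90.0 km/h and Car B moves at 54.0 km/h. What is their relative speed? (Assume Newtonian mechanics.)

v_rel = v_A + v_B = 90.0 + 54.0 = 144.0 km/h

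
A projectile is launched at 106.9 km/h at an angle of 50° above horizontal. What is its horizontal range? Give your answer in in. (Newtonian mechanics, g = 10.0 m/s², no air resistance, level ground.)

v₀ = 106.9 km/h × 0.2777777777777778 = 29.6944 m/s
R = v₀² × sin(2θ) / g = 29.6944² × sin(2 × 50°) / 10.0 = 881.757 × 0.984808 / 10.0 = 86.8361 m
R = 86.8361 m / 0.0254 = 3419 in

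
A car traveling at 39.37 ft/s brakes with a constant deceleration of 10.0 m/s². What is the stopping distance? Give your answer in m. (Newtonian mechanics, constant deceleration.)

v₀ = 39.37 ft/s × 0.3048 = 12.0 m/s
d = v₀² / (2a) = 12.0² / (2 × 10.0) = 144.0 / 20.0 = 7.2 m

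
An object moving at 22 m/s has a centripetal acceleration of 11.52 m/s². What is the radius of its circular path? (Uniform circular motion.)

r = v²/a_c = 22²/11.52 = 42.01 m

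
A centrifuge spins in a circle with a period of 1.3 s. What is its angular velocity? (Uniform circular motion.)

ω = 2π/T = 2π/1.3 = 4.8332 rad/s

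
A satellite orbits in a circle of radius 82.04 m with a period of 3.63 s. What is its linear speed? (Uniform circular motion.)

v = 2πr/T = 2π×82.04/3.63 = 142.0 m/s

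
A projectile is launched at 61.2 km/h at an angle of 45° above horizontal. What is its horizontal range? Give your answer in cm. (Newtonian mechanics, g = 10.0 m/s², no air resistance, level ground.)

v₀ = 61.2 km/h × 0.2777777777777778 = 17.0 m/s
R = v₀² × sin(2θ) / g = 17.0² × sin(2 × 45°) / 10.0 = 289.0 × 1.0 / 10.0 = 28.9 m
R = 28.9 m / 0.01 = 2890 cm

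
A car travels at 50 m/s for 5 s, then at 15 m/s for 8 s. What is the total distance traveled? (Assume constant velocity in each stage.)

d₁ = v₁t₁ = 50 × 5 = 250 m
d₂ = v₂t₂ = 15 × 8 = 120 m
d_total = 250 + 120 = 370 m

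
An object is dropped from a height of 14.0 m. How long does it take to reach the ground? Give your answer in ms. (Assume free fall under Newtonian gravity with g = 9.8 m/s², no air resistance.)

t = √(2h/g) = √(2 × 14.0 / 9.8) = 1.69031 s
t = 1.69031 s / 0.001 = 1690 ms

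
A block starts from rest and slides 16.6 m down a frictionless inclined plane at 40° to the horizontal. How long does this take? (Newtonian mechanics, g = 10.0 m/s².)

a = g sin(θ) = 10.0 × sin(40°) = 6.4279 m/s²
t = √(2d/a) = √(2 × 16.6 / 6.4279) = 2.27 s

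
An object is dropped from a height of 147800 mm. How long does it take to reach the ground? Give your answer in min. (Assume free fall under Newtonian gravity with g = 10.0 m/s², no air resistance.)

h = 147800 mm × 0.001 = 147.8 m
t = √(2h/g) = √(2 × 147.8 / 10.0) = 5.43691 s
t = 5.43691 s / 60.0 = 0.09062 min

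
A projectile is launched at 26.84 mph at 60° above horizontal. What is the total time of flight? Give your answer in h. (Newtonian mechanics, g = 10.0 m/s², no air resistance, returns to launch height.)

v₀ = 26.84 mph × 0.44704 = 11.9986 m/s
T = 2 × v₀ × sin(θ) / g = 2 × 11.9986 × sin(60°) / 10.0 = 2 × 11.9986 × 0.866025 / 10.0 = 2.07822 s
T = 2.07822 s / 3600.0 = 0.0005773 h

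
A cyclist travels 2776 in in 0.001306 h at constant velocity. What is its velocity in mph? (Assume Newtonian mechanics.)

d = 2776 in × 0.0254 = 70.5104 m
t = 0.001306 h × 3600.0 = 4.7016 s
v = d / t = 70.5104 / 4.7016 = 14.9971 m/s
v = 14.9971 m/s / 0.44704 = 33.55 mph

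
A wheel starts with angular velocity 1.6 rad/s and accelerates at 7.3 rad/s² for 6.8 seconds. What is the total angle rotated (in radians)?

θ = ω₀t + ½αt² = 1.6×6.8 + ½×7.3×6.8² = 179.66 rad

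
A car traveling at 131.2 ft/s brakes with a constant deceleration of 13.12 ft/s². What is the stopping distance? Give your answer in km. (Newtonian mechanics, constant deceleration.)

v₀ = 131.2 ft/s × 0.3048 = 39.9898 m/s
a = 13.12 ft/s² × 0.3048 = 3.99898 m/s²
d = v₀² / (2a) = 39.9898² / (2 × 3.99898) = 1599.18 / 7.99796 = 199.948 m
d = 199.948 m / 1000.0 = 0.1999 km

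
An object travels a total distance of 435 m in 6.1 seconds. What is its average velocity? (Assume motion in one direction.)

v_avg = Δd / Δt = 435 / 6.1 = 71.31 m/s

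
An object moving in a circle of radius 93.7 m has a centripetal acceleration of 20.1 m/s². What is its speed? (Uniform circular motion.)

v = √(a_c × r) = √(20.1 × 93.7) = 43.4 m/s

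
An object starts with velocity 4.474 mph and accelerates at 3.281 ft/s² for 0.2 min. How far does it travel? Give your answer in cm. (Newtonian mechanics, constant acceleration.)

v₀ = 4.474 mph × 0.44704 = 2.00006 m/s
a = 3.281 ft/s² × 0.3048 = 1.00005 m/s²
t = 0.2 min × 60.0 = 12.0 s
d = v₀ × t + ½ × a × t² = 2.00006 × 12.0 + 0.5 × 1.00005 × 12.0² = 96.0043 m
d = 96.0043 m / 0.01 = 9600 cm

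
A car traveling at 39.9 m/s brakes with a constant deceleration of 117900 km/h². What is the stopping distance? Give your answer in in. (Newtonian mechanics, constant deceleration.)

a = 117900 km/h² × 7.716049382716049e-05 = 9.09722 m/s²
d = v₀² / (2a) = 39.9² / (2 × 9.09722) = 1592.01 / 18.1944 = 87.5 m
d = 87.5 m / 0.0254 = 3445 in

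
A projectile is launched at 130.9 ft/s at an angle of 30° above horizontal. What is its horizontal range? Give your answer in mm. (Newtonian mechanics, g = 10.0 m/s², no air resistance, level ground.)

v₀ = 130.9 ft/s × 0.3048 = 39.8983 m/s
R = v₀² × sin(2θ) / g = 39.8983² × sin(2 × 30°) / 10.0 = 1591.87 × 0.866025 / 10.0 = 137.86 m
R = 137.86 m / 0.001 = 137900 mm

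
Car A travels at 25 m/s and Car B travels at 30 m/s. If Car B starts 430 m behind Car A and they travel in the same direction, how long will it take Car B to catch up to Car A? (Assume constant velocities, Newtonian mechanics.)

Relative speed: v_rel = 30 - 25 = 5 m/s
Time to catch: t = d₀/v_rel = 430/5 = 86.0 s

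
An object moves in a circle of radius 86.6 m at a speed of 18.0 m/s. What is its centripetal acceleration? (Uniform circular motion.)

a_c = v²/r = 18.0²/86.6 = 324.0/86.6 = 3.74 m/s²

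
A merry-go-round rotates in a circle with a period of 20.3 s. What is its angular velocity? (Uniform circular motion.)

ω = 2π/T = 2π/20.3 = 0.3095 rad/s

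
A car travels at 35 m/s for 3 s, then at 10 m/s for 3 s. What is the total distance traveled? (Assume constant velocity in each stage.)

d₁ = v₁t₁ = 35 × 3 = 105 m
d₂ = v₂t₂ = 10 × 3 = 30 m
d_total = 105 + 30 = 135 m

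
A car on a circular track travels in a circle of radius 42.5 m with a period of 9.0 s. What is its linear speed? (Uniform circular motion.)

v = 2πr/T = 2π×42.5/9.0 = 29.67 m/s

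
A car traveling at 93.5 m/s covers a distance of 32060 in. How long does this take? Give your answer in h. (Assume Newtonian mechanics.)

d = 32060 in × 0.0254 = 814.324 m
t = d / v = 814.324 / 93.5 = 8.70935 s
t = 8.70935 s / 3600.0 = 0.002419 h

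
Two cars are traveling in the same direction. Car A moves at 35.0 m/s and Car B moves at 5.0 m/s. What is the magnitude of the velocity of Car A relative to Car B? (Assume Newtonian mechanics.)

v_rel = |v_A - v_B| = |35.0 - 5.0| = 30.0 m/s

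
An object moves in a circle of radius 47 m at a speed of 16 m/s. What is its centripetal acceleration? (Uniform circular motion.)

a_c = v²/r = 16²/47 = 256/47 = 5.45 m/s²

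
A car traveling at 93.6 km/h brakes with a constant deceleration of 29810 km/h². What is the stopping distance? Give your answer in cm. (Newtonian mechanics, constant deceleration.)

v₀ = 93.6 km/h × 0.2777777777777778 = 26.0 m/s
a = 29810 km/h² × 7.716049382716049e-05 = 2.30015 m/s²
d = v₀² / (2a) = 26.0² / (2 × 2.30015) = 676.0 / 4.6003 = 146.947 m
d = 146.947 m / 0.01 = 14690 cm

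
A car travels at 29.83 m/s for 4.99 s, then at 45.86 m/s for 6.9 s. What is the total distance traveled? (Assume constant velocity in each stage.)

d₁ = v₁t₁ = 29.83 × 4.99 = 148.8517 m
d₂ = v₂t₂ = 45.86 × 6.9 = 316.434 m
d_total = 148.8517 + 316.434 = 465.29 m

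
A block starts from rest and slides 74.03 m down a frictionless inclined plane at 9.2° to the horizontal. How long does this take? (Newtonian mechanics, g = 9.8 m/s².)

a = g sin(θ) = 9.8 × sin(9.2°) = 1.5668 m/s²
t = √(2d/a) = √(2 × 74.03 / 1.5668) = 9.72 s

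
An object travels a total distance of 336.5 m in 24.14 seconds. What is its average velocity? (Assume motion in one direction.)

v_avg = Δd / Δt = 336.5 / 24.14 = 13.94 m/s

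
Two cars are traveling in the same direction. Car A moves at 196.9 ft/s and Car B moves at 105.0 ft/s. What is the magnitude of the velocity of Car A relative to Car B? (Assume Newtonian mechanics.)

v_rel = |v_A - v_B| = |196.9 - 105.0| = 91.9 ft/s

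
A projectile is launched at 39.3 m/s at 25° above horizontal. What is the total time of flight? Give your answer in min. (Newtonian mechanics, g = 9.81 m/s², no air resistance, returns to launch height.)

T = 2 × v₀ × sin(θ) / g = 2 × 39.3 × sin(25°) / 9.81 = 2 × 39.3 × 0.422618 / 9.81 = 3.38611 s
T = 3.38611 s / 60.0 = 0.05644 min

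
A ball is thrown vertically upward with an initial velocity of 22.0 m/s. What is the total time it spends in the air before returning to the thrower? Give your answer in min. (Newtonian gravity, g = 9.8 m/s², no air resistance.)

t_total = 2 × v₀ / g = 2 × 22.0 / 9.8 = 4.4898 s
t_total = 4.4898 s / 60.0 = 0.07483 min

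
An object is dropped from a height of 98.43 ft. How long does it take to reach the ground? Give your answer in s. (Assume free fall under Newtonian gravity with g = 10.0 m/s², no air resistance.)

h = 98.43 ft × 0.3048 = 30.0015 m
t = √(2h/g) = √(2 × 30.0015 / 10.0) = 2.45 s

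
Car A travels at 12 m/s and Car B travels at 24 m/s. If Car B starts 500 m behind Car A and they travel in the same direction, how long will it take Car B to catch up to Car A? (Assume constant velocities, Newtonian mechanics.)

Relative speed: v_rel = 24 - 12 = 12 m/s
Time to catch: t = d₀/v_rel = 500/12 = 41.67 s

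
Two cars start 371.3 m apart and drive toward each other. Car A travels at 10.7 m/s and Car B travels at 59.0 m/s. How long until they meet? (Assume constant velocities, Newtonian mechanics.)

Combined speed: v_combined = 10.7 + 59.0 = 69.7 m/s
Time to meet: t = d/v_combined = 371.3/69.7 = 5.33 s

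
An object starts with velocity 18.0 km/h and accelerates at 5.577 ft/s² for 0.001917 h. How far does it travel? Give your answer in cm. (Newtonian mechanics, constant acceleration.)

v₀ = 18.0 km/h × 0.2777777777777778 = 5.0 m/s
a = 5.577 ft/s² × 0.3048 = 1.69987 m/s²
t = 0.001917 h × 3600.0 = 6.9012 s
d = v₀ × t + ½ × a × t² = 5.0 × 6.9012 + 0.5 × 1.69987 × 6.9012² = 74.9855 m
d = 74.9855 m / 0.01 = 7499 cm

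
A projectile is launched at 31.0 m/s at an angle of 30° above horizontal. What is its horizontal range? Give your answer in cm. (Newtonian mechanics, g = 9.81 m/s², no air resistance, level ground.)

R = v₀² × sin(2θ) / g = 31.0² × sin(2 × 30°) / 9.81 = 961.0 × 0.866025 / 9.81 = 84.8369 m
R = 84.8369 m / 0.01 = 8484 cm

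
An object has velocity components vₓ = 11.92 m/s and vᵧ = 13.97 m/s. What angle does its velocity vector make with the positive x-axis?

θ = arctan(vᵧ/vₓ) = arctan(13.97/11.92) = 49.53°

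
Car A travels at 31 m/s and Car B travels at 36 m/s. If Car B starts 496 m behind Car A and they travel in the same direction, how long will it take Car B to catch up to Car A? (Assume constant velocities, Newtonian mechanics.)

Relative speed: v_rel = 36 - 31 = 5 m/s
Time to catch: t = d₀/v_rel = 496/5 = 99.2 s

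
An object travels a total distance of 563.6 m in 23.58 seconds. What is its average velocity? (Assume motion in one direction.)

v_avg = Δd / Δt = 563.6 / 23.58 = 23.9 m/s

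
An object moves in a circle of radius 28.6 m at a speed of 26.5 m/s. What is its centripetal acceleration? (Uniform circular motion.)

a_c = v²/r = 26.5²/28.6 = 702.25/28.6 = 24.55 m/s²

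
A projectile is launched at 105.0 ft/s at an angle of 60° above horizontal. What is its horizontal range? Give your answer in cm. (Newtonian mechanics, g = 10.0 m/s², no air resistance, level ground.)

v₀ = 105.0 ft/s × 0.3048 = 32.004 m/s
R = v₀² × sin(2θ) / g = 32.004² × sin(2 × 60°) / 10.0 = 1024.26 × 0.866025 / 10.0 = 88.7035 m
R = 88.7035 m / 0.01 = 8870 cm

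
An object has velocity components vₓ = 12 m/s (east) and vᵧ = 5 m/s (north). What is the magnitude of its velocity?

|v| = √(vₓ² + vᵧ²) = √(12² + 5²) = √(169) = 13.0 m/s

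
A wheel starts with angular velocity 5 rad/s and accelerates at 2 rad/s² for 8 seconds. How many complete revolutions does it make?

θ = ω₀t + ½αt² = 5×8 + ½×2×8² = 104.0 rad
Total revolutions = θ/(2π) = 104.0/(2π) = 16.55
Complete revolutions = ⌊16.55⌋ = 16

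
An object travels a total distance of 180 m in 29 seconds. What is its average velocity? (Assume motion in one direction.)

v_avg = Δd / Δt = 180 / 29 = 6.21 m/s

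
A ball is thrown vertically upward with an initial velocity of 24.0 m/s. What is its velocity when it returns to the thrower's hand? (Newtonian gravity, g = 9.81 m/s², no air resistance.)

By conservation of energy (no air resistance), the ball returns to the throw height with the same speed as launch, but directed downward.
|v_ground| = v₀ = 24.0 m/s
v_ground = 24.0 m/s (downward)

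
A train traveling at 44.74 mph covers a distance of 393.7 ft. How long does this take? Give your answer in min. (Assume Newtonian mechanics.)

d = 393.7 ft × 0.3048 = 120.0 m
v = 44.74 mph × 0.44704 = 20.0006 m/s
t = d / v = 120.0 / 20.0006 = 5.99982 s
t = 5.99982 s / 60.0 = 0.1 min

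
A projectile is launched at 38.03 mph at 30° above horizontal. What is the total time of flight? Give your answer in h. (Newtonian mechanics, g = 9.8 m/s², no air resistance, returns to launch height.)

v₀ = 38.03 mph × 0.44704 = 17.0009 m/s
T = 2 × v₀ × sin(θ) / g = 2 × 17.0009 × sin(30°) / 9.8 = 2 × 17.0009 × 0.5 / 9.8 = 1.73479 s
T = 1.73479 s / 3600.0 = 0.0004819 h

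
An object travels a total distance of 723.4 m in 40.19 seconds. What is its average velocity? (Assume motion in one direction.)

v_avg = Δd / Δt = 723.4 / 40.19 = 18.0 m/s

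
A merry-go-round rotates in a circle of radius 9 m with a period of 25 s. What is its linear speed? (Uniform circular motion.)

v = 2πr/T = 2π×9/25 = 2.26 m/s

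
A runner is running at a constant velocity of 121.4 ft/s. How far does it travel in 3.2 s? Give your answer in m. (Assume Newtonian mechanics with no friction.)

v = 121.4 ft/s × 0.3048 = 37.0027 m/s
d = v × t = 37.0027 × 3.2 = 118.4 m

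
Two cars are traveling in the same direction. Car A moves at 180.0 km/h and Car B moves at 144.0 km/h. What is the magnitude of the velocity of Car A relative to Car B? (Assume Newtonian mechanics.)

v_rel = |v_A - v_B| = |180.0 - 144.0| = 36.0 km/h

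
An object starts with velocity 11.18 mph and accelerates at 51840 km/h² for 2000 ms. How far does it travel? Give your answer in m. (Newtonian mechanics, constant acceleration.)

v₀ = 11.18 mph × 0.44704 = 4.99791 m/s
a = 51840 km/h² × 7.716049382716049e-05 = 4.0 m/s²
t = 2000 ms × 0.001 = 2.0 s
d = v₀ × t + ½ × a × t² = 4.99791 × 2.0 + 0.5 × 4.0 × 2.0² = 18.0 m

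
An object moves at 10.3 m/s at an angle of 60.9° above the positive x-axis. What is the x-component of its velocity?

vₓ = v cos(θ) = 10.3 × cos(60.9°) = 5.01 m/s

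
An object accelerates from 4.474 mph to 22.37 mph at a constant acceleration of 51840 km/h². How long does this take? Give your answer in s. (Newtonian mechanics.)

v₀ = 4.474 mph × 0.44704 = 2.00006 m/s
v = 22.37 mph × 0.44704 = 10.0003 m/s
a = 51840 km/h² × 7.716049382716049e-05 = 4.0 m/s²
t = (v - v₀) / a = (10.0003 - 2.00006) / 4.0 = 2.0 s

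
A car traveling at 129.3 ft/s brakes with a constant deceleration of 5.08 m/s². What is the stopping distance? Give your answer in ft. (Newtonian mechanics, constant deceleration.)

v₀ = 129.3 ft/s × 0.3048 = 39.4106 m/s
d = v₀² / (2a) = 39.4106² / (2 × 5.08) = 1553.2 / 10.16 = 152.874 m
d = 152.874 m / 0.3048 = 501.6 ft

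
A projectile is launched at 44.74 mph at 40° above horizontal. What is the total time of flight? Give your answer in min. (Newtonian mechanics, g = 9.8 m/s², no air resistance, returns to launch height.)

v₀ = 44.74 mph × 0.44704 = 20.0006 m/s
T = 2 × v₀ × sin(θ) / g = 2 × 20.0006 × sin(40°) / 9.8 = 2 × 20.0006 × 0.642788 / 9.8 = 2.6237 s
T = 2.6237 s / 60.0 = 0.04373 min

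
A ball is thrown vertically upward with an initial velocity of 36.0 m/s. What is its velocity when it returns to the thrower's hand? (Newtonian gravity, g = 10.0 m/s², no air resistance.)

By conservation of energy (no air resistance), the ball returns to the throw height with the same speed as launch, but directed downward.
|v_ground| = v₀ = 36.0 m/s
v_ground = 36.0 m/s (downward)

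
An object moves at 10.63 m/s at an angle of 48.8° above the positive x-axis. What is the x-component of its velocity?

vₓ = v cos(θ) = 10.63 × cos(48.8°) = 7.0 m/s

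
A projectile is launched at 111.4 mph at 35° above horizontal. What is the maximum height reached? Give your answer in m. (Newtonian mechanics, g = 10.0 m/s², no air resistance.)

v₀ = 111.4 mph × 0.44704 = 49.8003 m/s
H = v₀² × sin²(θ) / (2g) = 49.8003² × sin(35°)² / (2 × 10.0) = 2480.07 × 0.32899 / 20.0 = 40.8 m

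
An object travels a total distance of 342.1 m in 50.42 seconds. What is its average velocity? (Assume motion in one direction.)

v_avg = Δd / Δt = 342.1 / 50.42 = 6.79 m/s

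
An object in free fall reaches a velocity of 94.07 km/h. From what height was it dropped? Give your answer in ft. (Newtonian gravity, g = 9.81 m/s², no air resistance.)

v = 94.07 km/h × 0.2777777777777778 = 26.1306 m/s
h = v² / (2g) = 26.1306² / (2 × 9.81) = 34.8016 m
h = 34.8016 m / 0.3048 = 114.2 ft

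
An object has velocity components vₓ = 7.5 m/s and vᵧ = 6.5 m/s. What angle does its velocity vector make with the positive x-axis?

θ = arctan(vᵧ/vₓ) = arctan(6.5/7.5) = 40.91°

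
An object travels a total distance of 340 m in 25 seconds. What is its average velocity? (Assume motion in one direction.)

v_avg = Δd / Δt = 340 / 25 = 13.6 m/s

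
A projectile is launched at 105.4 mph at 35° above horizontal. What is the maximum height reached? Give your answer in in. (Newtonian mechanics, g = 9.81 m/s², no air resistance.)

v₀ = 105.4 mph × 0.44704 = 47.118 m/s
H = v₀² × sin²(θ) / (2g) = 47.118² × sin(35°)² / (2 × 9.81) = 2220.11 × 0.32899 / 19.62 = 37.227 m
H = 37.227 m / 0.0254 = 1466 in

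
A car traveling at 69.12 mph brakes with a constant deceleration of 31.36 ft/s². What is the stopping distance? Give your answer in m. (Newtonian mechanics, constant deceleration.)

v₀ = 69.12 mph × 0.44704 = 30.8994 m/s
a = 31.36 ft/s² × 0.3048 = 9.55853 m/s²
d = v₀² / (2a) = 30.8994² / (2 × 9.55853) = 954.773 / 19.1171 = 49.94 m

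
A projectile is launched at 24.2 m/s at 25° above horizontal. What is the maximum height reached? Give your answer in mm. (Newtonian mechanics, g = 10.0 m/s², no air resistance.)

H = v₀² × sin²(θ) / (2g) = 24.2² × sin(25°)² / (2 × 10.0) = 585.64 × 0.178606 / 20.0 = 5.22994 m
H = 5.22994 m / 0.001 = 5230 mm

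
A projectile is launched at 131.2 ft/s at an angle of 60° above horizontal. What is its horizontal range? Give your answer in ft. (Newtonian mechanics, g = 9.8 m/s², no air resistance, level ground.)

v₀ = 131.2 ft/s × 0.3048 = 39.9898 m/s
R = v₀² × sin(2θ) / g = 39.9898² × sin(2 × 60°) / 9.8 = 1599.18 × 0.866025 / 9.8 = 141.319 m
R = 141.319 m / 0.3048 = 463.6 ft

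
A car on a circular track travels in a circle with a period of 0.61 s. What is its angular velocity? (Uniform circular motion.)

ω = 2π/T = 2π/0.61 = 10.3003 rad/s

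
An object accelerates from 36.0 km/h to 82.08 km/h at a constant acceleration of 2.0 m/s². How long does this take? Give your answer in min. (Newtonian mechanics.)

v₀ = 36.0 km/h × 0.2777777777777778 = 10.0 m/s
v = 82.08 km/h × 0.2777777777777778 = 22.8 m/s
t = (v - v₀) / a = (22.8 - 10.0) / 2.0 = 6.4 s
t = 6.4 s / 60.0 = 0.1067 min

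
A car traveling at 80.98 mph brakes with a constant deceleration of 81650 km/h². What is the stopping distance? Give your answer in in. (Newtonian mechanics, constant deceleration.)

v₀ = 80.98 mph × 0.44704 = 36.2013 m/s
a = 81650 km/h² × 7.716049382716049e-05 = 6.30015 m/s²
d = v₀² / (2a) = 36.2013² / (2 × 6.30015) = 1310.53 / 12.6003 = 104.008 m
d = 104.008 m / 0.0254 = 4095 in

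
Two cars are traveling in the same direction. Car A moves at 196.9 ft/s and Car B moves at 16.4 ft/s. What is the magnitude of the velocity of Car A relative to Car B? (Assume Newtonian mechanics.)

v_rel = |v_A - v_B| = |196.9 - 16.4| = 180.5 ft/s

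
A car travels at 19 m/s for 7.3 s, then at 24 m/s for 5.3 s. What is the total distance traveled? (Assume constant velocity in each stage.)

d₁ = v₁t₁ = 19 × 7.3 = 138.7 m
d₂ = v₂t₂ = 24 × 5.3 = 127.2 m
d_total = 138.7 + 127.2 = 265.9 m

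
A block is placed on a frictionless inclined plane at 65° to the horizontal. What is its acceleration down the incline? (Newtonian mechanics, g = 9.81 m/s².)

a = g sin(θ) = 9.81 × sin(65°) = 9.81 × 0.9063 = 8.89 m/s²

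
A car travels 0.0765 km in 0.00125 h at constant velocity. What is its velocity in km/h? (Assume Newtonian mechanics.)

d = 0.0765 km × 1000.0 = 76.5 m
t = 0.00125 h × 3600.0 = 4.5 s
v = d / t = 76.5 / 4.5 = 17.0 m/s
v = 17.0 m/s / 0.2777777777777778 = 61.2 km/h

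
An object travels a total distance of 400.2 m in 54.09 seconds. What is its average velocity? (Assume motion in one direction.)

v_avg = Δd / Δt = 400.2 / 54.09 = 7.4 m/s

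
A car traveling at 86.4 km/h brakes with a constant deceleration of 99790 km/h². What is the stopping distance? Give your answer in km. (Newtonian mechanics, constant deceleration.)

v₀ = 86.4 km/h × 0.2777777777777778 = 24.0 m/s
a = 99790 km/h² × 7.716049382716049e-05 = 7.69985 m/s²
d = v₀² / (2a) = 24.0² / (2 × 7.69985) = 576.0 / 15.3997 = 37.4033 m
d = 37.4033 m / 1000.0 = 0.0374 km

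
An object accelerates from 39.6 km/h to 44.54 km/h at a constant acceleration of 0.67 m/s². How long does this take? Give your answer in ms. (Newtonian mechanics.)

v₀ = 39.6 km/h × 0.2777777777777778 = 11.0 m/s
v = 44.54 km/h × 0.2777777777777778 = 12.3722 m/s
t = (v - v₀) / a = (12.3722 - 11.0) / 0.67 = 2.04806 s
t = 2.04806 s / 0.001 = 2048 ms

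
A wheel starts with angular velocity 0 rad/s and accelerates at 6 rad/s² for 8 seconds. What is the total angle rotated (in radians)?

θ = ω₀t + ½αt² = 0×8 + ½×6×8² = 192.0 rad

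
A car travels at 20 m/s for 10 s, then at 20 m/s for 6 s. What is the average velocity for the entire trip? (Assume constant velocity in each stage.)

d₁ = v₁t₁ = 20 × 10 = 200 m
d₂ = v₂t₂ = 20 × 6 = 120 m
d_total = 320 m, t_total = 16 s
v_avg = d_total/t_total = 320/16 = 20.0 m/s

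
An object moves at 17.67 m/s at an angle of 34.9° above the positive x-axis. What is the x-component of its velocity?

vₓ = v cos(θ) = 17.67 × cos(34.9°) = 14.49 m/s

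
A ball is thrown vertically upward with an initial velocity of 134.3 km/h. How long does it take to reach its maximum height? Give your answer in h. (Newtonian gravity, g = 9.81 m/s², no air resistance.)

v₀ = 134.3 km/h × 0.2777777777777778 = 37.3056 m/s
t_up = v₀ / g = 37.3056 / 9.81 = 3.80281 s
t_up = 3.80281 s / 3600.0 = 0.001056 h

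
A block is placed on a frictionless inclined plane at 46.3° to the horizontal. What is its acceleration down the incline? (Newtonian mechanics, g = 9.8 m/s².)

a = g sin(θ) = 9.8 × sin(46.3°) = 9.8 × 0.723 = 7.09 m/s²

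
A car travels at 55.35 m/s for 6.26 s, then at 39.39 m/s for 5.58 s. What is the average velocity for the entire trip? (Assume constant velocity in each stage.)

d₁ = v₁t₁ = 55.35 × 6.26 = 346.491 m
d₂ = v₂t₂ = 39.39 × 5.58 = 219.7962 m
d_total = 566.2872 m, t_total = 11.84 s
v_avg = d_total/t_total = 566.2872/11.84 = 47.83 m/s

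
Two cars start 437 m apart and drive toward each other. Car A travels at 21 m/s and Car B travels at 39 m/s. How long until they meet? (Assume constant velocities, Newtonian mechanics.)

Combined speed: v_combined = 21 + 39 = 60 m/s
Time to meet: t = d/v_combined = 437/60 = 7.28 s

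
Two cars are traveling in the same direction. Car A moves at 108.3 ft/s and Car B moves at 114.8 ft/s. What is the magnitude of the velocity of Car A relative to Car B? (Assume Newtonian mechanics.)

v_rel = |v_A - v_B| = |108.3 - 114.8| = 6.5 ft/s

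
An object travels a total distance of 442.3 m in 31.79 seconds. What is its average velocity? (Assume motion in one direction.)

v_avg = Δd / Δt = 442.3 / 31.79 = 13.91 m/s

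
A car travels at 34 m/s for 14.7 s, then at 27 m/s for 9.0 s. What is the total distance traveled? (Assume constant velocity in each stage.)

d₁ = v₁t₁ = 34 × 14.7 = 499.8 m
d₂ = v₂t₂ = 27 × 9.0 = 243.0 m
d_total = 499.8 + 243.0 = 742.8 m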